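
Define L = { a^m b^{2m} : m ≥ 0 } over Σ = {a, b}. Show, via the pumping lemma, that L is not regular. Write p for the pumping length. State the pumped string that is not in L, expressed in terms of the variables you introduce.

Toward a contradiction, assume L is regular with pumping length p.
Take w = a^p b^{2p}. Then w ∈ L and |w| = 3p ≥ p.
Write w = xyz as guaranteed by the lemma, with |xy| ≤ p and |y| > 0.
Because |xy| ≤ p and w begins with p copies of a, we have y = a^k with 1 ≤ k ≤ p.
Pump with i = 2: xy^2z = a^{p+k} b^{2p}. For this to lie in L we would need 2p = 2(p+k), which forces k = 0. But k ≥ 1, so xy^2z ∉ L.
Contradiction. Therefore L is not regular.

a^{p+k} b^{2p}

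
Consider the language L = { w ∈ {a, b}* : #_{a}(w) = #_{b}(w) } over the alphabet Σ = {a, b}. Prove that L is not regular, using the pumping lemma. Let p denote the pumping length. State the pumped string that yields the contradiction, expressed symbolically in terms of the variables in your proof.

a^{p+k} b^p

Suppose for contradiction that L is regular, and let p be the pumping length.
Choose w = a^p b^p ∈ L with |w| = 2p ≥ p.
Write w = xyz as guaranteed by the lemma, with |xy| ≤ p and y is nonempty.
The first p characters of w are a's, so xy (and hence y) consists only of a's. Write y = a^k, 1 ≤ k ≤ p.
Pump with i = 2: xy^2z = a^{p+k} b^p has p+k occurrences of a but only p of b. Since k ≥ 1 the counts differ, so xy^2z ∉ L.
This contradicts the pumping lemma, so L is not regular.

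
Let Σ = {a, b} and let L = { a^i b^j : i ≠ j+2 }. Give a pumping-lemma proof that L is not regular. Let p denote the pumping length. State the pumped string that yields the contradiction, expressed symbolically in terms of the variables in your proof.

Suppose for contradiction that L is regular, and let p be the pumping length.
Choose w = a^p b^{p+p!-2}. Since p ≠ (p+p!-2)+2 = p+p!, w ∈ L; and |w| ≥ p.
By the pumping lemma, w = xyz with |xy| ≤ p and y is nonempty.
Since the first p symbols of w are all a's and |xy| ≤ p, y lies entirely in the leading a-block: y = a^k for some k with 1 ≤ k ≤ p.
Since 1 ≤ k ≤ p, k divides p!; set t = 1 + p!/k. Then xy^t z has p + (p!/k)·k = p + p! copies of a. Now the a-count is p+p! and (b-count)+2 = (p+p!-2)+2 = p+p!, so i ≠ j+2 fails. So xy^t z = a^{p+p!} b^{p+p!-2} ∉ L.
This contradicts the pumping lemma, so L is not regular.

a^{p+p!} b^{p+p!-2}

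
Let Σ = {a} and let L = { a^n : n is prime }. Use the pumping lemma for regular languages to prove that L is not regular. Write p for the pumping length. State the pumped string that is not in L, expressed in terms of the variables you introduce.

a^{q(1+k)}

Suppose for contradiction that L is regular, and let p be the pumping length.
Let q be a prime with q ≥ p+2 (infinitely many primes exist), and take w = a^q ∈ L with |w| = q ≥ p.
The pumping lemma gives a decomposition w = xyz where |xy| ≤ p and |y| > 0.
Then y = a^k for some k with 1 ≤ k ≤ p.
Since 1 ≤ k ≤ p, |xz| = q-k. Pump with i = q+1: |xy^{q+1}z| = (q-k)+(q+1)k = q+qk = q(1+k), which is composite (both factors ≥ 2). So xy^{q+1}z = a^{q(1+k)} ∉ L.
Contradiction. Therefore L is not regular.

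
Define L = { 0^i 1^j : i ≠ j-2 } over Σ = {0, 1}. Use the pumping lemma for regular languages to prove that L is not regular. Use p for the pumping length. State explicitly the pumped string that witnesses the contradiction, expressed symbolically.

Toward a contradiction, assume L is regular with pumping length p.
Choose w = 0^p 1^{p+p!+2}. Since p ≠ (p+p!+2)-2 = p+p!, w ∈ L; and |w| ≥ p.
Write w = xyz as guaranteed by the lemma, with |xy| ≤ p and y is nonempty.
Since the first p symbols of w are all 0's and |xy| ≤ p, y lies entirely in the leading 0-block: y = 0^k for some k with 1 ≤ k ≤ p.
Since 1 ≤ k ≤ p, k divides p!; set t = 1 + p!/k. Then xy^t z has p + (p!/k)·k = p + p! copies of 0. Now the 0-count is p+p! and (1-count)-2 = (p+p!+2)-2 = p+p!, so i ≠ j-2 fails. So xy^t z = 0^{p+p!} 1^{p+p!+2} ∉ L.
This is a contradiction; hence L is not regular.

0^{p+p!} 1^{p+p!+2}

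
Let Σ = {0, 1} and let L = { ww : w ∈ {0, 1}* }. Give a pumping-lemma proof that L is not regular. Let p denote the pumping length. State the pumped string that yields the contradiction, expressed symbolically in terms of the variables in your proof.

Assume L is regular. Let p be the pumping length given by the pumping lemma.
Take w = 0^p 1^p 0^p 1^p = uu where u = 0^p1^p; then w ∈ L and |w| = 4p ≥ p.
The pumping lemma gives a decomposition w = xyz where |xy| ≤ p and y is nonempty.
Since the first p symbols of w are all 0's and |xy| ≤ p, y lies entirely in the leading 0-block: y = 0^k for some k with 1 ≤ k ≤ p.
Pump with i = 2: xy^2z = 0^{p+k} 1^p 0^p 1^p, of length 4p+k. Suppose this equals vv. The string starts with 0 and ends with 1, so v does too; thus the boundary between the two copies of v is a 1→0 transition. There is exactly one such transition, at position 2p+k, so |v| = 2p+k and |vv| = 4p+2k ≠ 4p+k since k ≥ 1. So xy^2z ∉ L.
This is a contradiction; hence L is not regular.

0^{p+k} 1^p 0^p 1^p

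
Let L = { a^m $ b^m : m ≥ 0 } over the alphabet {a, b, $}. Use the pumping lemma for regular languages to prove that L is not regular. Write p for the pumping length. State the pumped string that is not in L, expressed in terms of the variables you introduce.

a^{p+k} $ b^p

Suppose for contradiction that L is regular, and let p be the pumping length.
Take w = a^p $ b^p ∈ L with |w| = 2p+1 ≥ p.
The pumping lemma gives a decomposition w = xyz where |xy| ≤ p and y is nonempty.
The first p characters of w are a's, so xy (and hence y) consists only of a's. Write y = a^k, 1 ≤ k ≤ p.
Pump with i = 2: xy^2z = a^{p+k} $ b^p, which would require p+k = p. But k ≥ 1, so xy^2z ∉ L.
This is a contradiction; hence L is not regular.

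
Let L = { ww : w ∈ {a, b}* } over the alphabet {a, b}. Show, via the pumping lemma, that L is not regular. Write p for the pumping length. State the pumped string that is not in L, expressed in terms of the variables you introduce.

a^{p+k} b^p a^p b^p

Assume L is regular; let p be its pumping constant.
Take w = a^p b^p a^p b^p = uu where u = a^pb^p; then w ∈ L and |w| = 4p ≥ p.
By the pumping lemma, w = xyz with |xy| ≤ p and y is nonempty.
Since the first p symbols of w are all a's and |xy| ≤ p, y lies entirely in the leading a-block: y = a^k for some k with 1 ≤ k ≤ p.
Pump with i = 2: xy^2z = a^{p+k} b^p a^p b^p, of length 4p+k. Suppose this equals vv. The string starts with a and ends with b, so v does too; thus the boundary between the two copies of v is a b→a transition. There is exactly one such transition, at position 2p+k, so |v| = 2p+k and |vv| = 4p+2k ≠ 4p+k since k ≥ 1. So xy^2z ∉ L.
Contradiction. Therefore L is not regular.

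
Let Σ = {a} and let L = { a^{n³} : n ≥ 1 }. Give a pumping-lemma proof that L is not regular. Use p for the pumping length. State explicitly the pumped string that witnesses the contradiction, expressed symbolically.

a^{p³+k}

Suppose for contradiction that L is regular, and let p be the pumping length.
Take w = a^{p³} ∈ L with |w| = p³ ≥ p.
Write w = xyz as guaranteed by the lemma, with |xy| ≤ p and |y| ≥ 1.
Then y = a^k for some k with 1 ≤ k ≤ p.
Pump with i = 2: xy^2z = a^{p³+k}. Since 1 ≤ k ≤ p, p³ < p³+k ≤ p³+p < p³+3p²+3p+1 = (p+1)³, so p³+k is not a perfect cube. So xy^2z ∉ L.
This contradicts the pumping lemma, so L is not regular.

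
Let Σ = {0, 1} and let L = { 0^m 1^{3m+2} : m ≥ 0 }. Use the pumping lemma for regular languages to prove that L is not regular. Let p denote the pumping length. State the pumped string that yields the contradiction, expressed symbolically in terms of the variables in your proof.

Suppose for contradiction that L is regular, and let p be the pumping length.
Choose w = 0^p 1^{3p+2}, which is in L with |w| = 4p+2 ≥ p.
The pumping lemma gives a decomposition w = xyz where |xy| ≤ p and |y| ≥ 1.
The first p characters of w are 0's, so xy (and hence y) consists only of 0's. Write y = 0^k, 1 ≤ k ≤ p.
Pump with i = 2: xy^2z = 0^{p+k} 1^{3p+2}. For this to lie in L we would need 3p+2 = 3(p+k)+2, which forces k = 0. But k ≥ 1, so xy^2z ∉ L.
This contradicts the pumping lemma, so L is not regular.

0^{p+k} 1^{3p+2}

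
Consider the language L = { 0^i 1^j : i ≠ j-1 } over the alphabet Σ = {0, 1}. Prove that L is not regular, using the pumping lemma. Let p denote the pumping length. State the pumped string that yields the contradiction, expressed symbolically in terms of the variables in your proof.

0^{p+p!} 1^{p+p!+1}

Toward a contradiction, assume L is regular with pumping length p.
Choose w = 0^p 1^{p+p!+1}. Since p ≠ (p+p!+1)-1 = p+p!, w ∈ L; and |w| ≥ p.
Write w = xyz as guaranteed by the lemma, with |xy| ≤ p and |y| > 0.
Because |xy| ≤ p and w begins with p copies of 0, we have y = 0^k with 1 ≤ k ≤ p.
Since 1 ≤ k ≤ p, k divides p!; set t = 1 + p!/k. Then xy^t z has p + (p!/k)·k = p + p! copies of 0. Now the 0-count is p+p! and (1-count)-1 = (p+p!+1)-1 = p+p!, so i ≠ j-1 fails. So xy^t z = 0^{p+p!} 1^{p+p!+1} ∉ L.
Contradiction. Therefore L is not regular.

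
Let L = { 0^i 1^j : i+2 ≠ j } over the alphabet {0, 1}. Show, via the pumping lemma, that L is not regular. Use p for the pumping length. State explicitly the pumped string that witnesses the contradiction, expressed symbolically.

0^{p+p!} 1^{p+p!+2}

Assume L is regular. Let p be the pumping length given by the pumping lemma.
Choose w = 0^p 1^{p+p!+2}. Since p ≠ (p+p!+2)-2 = p+p!, w ∈ L; and |w| ≥ p.
By the pumping lemma, w = xyz with |xy| ≤ p and |y| ≥ 1.
Since the first p symbols of w are all 0's and |xy| ≤ p, y lies entirely in the leading 0-block: y = 0^k for some k with 1 ≤ k ≤ p.
Since 1 ≤ k ≤ p, k divides p!; set t = 1 + p!/k. Then xy^t z has p + (p!/k)·k = p + p! copies of 0. Now the 0-count is p+p! and (1-count)-2 = (p+p!+2)-2 = p+p!, so i+2 ≠ j fails. So xy^t z = 0^{p+p!} 1^{p+p!+2} ∉ L.
Contradiction. Therefore L is not regular.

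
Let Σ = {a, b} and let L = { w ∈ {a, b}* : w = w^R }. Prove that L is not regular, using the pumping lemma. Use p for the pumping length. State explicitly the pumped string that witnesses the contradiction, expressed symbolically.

Assume L is regular; let p be its pumping constant.
Take w = a^p b a^p, a palindrome of length 2p+1 ≥ p.
The pumping lemma gives a decomposition w = xyz where |xy| ≤ p and y is nonempty.
The first p characters of w are a's, so xy (and hence y) consists only of a's. Write y = a^k, 1 ≤ k ≤ p.
Pump with i = 2: xy^2z = a^{p+k} b a^p. Its reverse is a^p b a^{p+k}, which differs from xy^2z since k ≥ 1. So xy^2z is not a palindrome and xy^2z ∉ L.
This contradicts the pumping lemma, so L is not regular.

a^{p+k} b a^p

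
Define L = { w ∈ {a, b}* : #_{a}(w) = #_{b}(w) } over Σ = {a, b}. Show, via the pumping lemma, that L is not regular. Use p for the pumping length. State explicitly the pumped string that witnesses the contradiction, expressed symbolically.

Assume L is regular. Let p be the pumping length given by the pumping lemma.
Choose w = a^p b^p ∈ L with |w| = 2p ≥ p.
By the pumping lemma, w = xyz with |xy| ≤ p and |y| > 0.
Since the first p symbols of w are all a's and |xy| ≤ p, y lies entirely in the leading a-block: y = a^k for some k with 1 ≤ k ≤ p.
Pump with i = 2: xy^2z = a^{p+k} b^p has p+k occurrences of a but only p of b. Since k ≥ 1 the counts differ, so xy^2z ∉ L.
This is a contradiction; hence L is not regular.

a^{p+k} b^p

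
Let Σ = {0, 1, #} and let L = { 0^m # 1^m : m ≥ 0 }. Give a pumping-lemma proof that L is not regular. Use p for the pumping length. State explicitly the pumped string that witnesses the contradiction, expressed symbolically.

Suppose for contradiction that L is regular, and let p be the pumping length.
Take w = 0^p # 1^p ∈ L with |w| = 2p+1 ≥ p.
The pumping lemma gives a decomposition w = xyz where |xy| ≤ p and |y| > 0.
Since the first p symbols of w are all 0's and |xy| ≤ p, y lies entirely in the leading 0-block: y = 0^k for some k with 1 ≤ k ≤ p.
Pump with i = 2: xy^2z = 0^{p+k} # 1^p, which would require p+k = p. But k ≥ 1, so xy^2z ∉ L.
This contradicts the pumping lemma, so L is not regular.

0^{p+k} # 1^p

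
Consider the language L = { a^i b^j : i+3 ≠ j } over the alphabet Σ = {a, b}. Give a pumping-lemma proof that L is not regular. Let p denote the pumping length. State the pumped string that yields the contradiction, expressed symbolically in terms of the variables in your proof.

Assume L is regular; let p be its pumping constant.
Choose w = a^p b^{p+p!+3}. Since p ≠ (p+p!+3)-3 = p+p!, w ∈ L; and |w| ≥ p.
Write w = xyz as guaranteed by the lemma, with |xy| ≤ p and |y| ≥ 1.
Since the first p symbols of w are all a's and |xy| ≤ p, y lies entirely in the leading a-block: y = a^k for some k with 1 ≤ k ≤ p.
Since 1 ≤ k ≤ p, k divides p!; set t = 1 + p!/k. Then xy^t z has p + (p!/k)·k = p + p! copies of a. Now the a-count is p+p! and (b-count)-3 = (p+p!+3)-3 = p+p!, so i+3 ≠ j fails. So xy^t z = a^{p+p!} b^{p+p!+3} ∉ L.
Contradiction. Therefore L is not regular.

a^{p+p!} b^{p+p!+3}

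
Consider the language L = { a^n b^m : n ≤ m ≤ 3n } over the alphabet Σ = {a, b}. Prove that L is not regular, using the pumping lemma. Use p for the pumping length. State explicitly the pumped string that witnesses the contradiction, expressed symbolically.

a^{p+k} b^p

Toward a contradiction, assume L is regular with pumping length p.
Take w = a^p b^p ∈ L (since p ≤ p ≤ 3p), with |w| = 2p ≥ p.
The pumping lemma gives a decomposition w = xyz where |xy| ≤ p and |y| > 0.
Because |xy| ≤ p and w begins with p copies of a, we have y = a^k with 1 ≤ k ≤ p.
Pump with i = 2: xy^2z = a^{p+k} b^p. Now n = p+k > p = m, so the condition n ≤ m fails. Thus xy^2z ∉ L.
This contradicts the pumping lemma, so L is not regular.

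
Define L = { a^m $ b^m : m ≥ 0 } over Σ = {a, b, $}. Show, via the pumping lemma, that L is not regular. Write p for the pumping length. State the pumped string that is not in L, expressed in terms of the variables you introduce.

Toward a contradiction, assume L is regular with pumping length p.
Take w = a^p $ b^p ∈ L with |w| = 2p+1 ≥ p.
Write w = xyz as guaranteed by the lemma, with |xy| ≤ p and |y| > 0.
Because |xy| ≤ p and w begins with p copies of a, we have y = a^k with 1 ≤ k ≤ p.
Pump with i = 2: xy^2z = a^{p+k} $ b^p, which would require p+k = p. But k ≥ 1, so xy^2z ∉ L.
Contradiction. Therefore L is not regular.

a^{p+k} $ b^p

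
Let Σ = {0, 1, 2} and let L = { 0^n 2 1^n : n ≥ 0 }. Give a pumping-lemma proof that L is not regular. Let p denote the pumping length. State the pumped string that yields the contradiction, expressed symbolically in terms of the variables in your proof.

0^{p+k} 2 1^p

Suppose for contradiction that L is regular, and let p be the pumping length.
Take w = 0^p 2 1^p ∈ L with |w| = 2p+1 ≥ p.
Write w = xyz as guaranteed by the lemma, with |xy| ≤ p and |y| ≥ 1.
Because |xy| ≤ p and w begins with p copies of 0, we have y = 0^k with 1 ≤ k ≤ p.
Pump with i = 2: xy^2z = 0^{p+k} 2 1^p, which would require p+k = p. But k ≥ 1, so xy^2z ∉ L.
Contradiction. Therefore L is not regular.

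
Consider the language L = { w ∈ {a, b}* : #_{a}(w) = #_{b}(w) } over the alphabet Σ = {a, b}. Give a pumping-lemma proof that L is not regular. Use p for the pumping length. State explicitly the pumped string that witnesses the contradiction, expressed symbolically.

Toward a contradiction, assume L is regular with pumping length p.
Choose w = a^p b^p ∈ L with |w| = 2p ≥ p.
By the pumping lemma, w = xyz with |xy| ≤ p and |y| > 0.
The first p characters of w are a's, so xy (and hence y) consists only of a's. Write y = a^k, 1 ≤ k ≤ p.
Pump with i = 2: xy^2z = a^{p+k} b^p has p+k occurrences of a but only p of b. Since k ≥ 1 the counts differ, so xy^2z ∉ L.
Contradiction. Therefore L is not regular.

a^{p+k} b^p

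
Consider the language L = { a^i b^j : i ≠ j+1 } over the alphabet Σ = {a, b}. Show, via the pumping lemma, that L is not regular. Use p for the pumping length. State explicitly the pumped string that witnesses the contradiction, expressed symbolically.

a^{p+p!} b^{p+p!-1}

Suppose for contradiction that L is regular, and let p be the pumping length.
Choose w = a^p b^{p+p!-1}. Since p ≠ (p+p!-1)+1 = p+p!, w ∈ L; and |w| ≥ p.
The pumping lemma gives a decomposition w = xyz where |xy| ≤ p and |y| ≥ 1.
Since the first p symbols of w are all a's and |xy| ≤ p, y lies entirely in the leading a-block: y = a^k for some k with 1 ≤ k ≤ p.
Since 1 ≤ k ≤ p, k divides p!; set t = 1 + p!/k. Then xy^t z has p + (p!/k)·k = p + p! copies of a. Now the a-count is p+p! and (b-count)+1 = (p+p!-1)+1 = p+p!, so i ≠ j+1 fails. So xy^t z = a^{p+p!} b^{p+p!-1} ∉ L.
Contradiction. Therefore L is not regular.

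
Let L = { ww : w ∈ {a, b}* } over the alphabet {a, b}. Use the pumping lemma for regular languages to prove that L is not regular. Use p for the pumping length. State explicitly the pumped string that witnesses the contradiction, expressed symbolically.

a^{p+k} b^p a^p b^p

Toward a contradiction, assume L is regular with pumping length p.
Take w = a^p b^p a^p b^p = uu where u = a^pb^p; then w ∈ L and |w| = 4p ≥ p.
By the pumping lemma, w = xyz with |xy| ≤ p and |y| > 0.
Since the first p symbols of w are all a's and |xy| ≤ p, y lies entirely in the leading a-block: y = a^k for some k with 1 ≤ k ≤ p.
Pump with i = 2: xy^2z = a^{p+k} b^p a^p b^p, of length 4p+k. Suppose this equals vv. The string starts with a and ends with b, so v does too; thus the boundary between the two copies of v is a b→a transition. There is exactly one such transition, at position 2p+k, so |v| = 2p+k and |vv| = 4p+2k ≠ 4p+k since k ≥ 1. So xy^2z ∉ L.
This contradicts the pumping lemma, so L is not regular.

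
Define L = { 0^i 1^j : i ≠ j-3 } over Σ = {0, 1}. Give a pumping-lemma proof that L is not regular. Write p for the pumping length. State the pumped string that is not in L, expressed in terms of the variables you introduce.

Assume L is regular; let p be its pumping constant.
Choose w = 0^p 1^{p+p!+3}. Since p ≠ (p+p!+3)-3 = p+p!, w ∈ L; and |w| ≥ p.
By the pumping lemma, w = xyz with |xy| ≤ p and |y| ≥ 1.
The first p characters of w are 0's, so xy (and hence y) consists only of 0's. Write y = 0^k, 1 ≤ k ≤ p.
Since 1 ≤ k ≤ p, k divides p!; set t = 1 + p!/k. Then xy^t z has p + (p!/k)·k = p + p! copies of 0. Now the 0-count is p+p! and (1-count)-3 = (p+p!+3)-3 = p+p!, so i ≠ j-3 fails. So xy^t z = 0^{p+p!} 1^{p+p!+3} ∉ L.
This contradicts the pumping lemma, so L is not regular.

0^{p+p!} 1^{p+p!+3}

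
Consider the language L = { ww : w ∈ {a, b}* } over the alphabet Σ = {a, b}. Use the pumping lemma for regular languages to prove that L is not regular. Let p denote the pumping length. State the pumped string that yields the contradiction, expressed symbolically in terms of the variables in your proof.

a^{p+k} b^p a^p b^p

Assume L is regular. Let p be the pumping length given by the pumping lemma.
Take w = a^p b^p a^p b^p = uu where u = a^pb^p; then w ∈ L and |w| = 4p ≥ p.
By the pumping lemma, w = xyz with |xy| ≤ p and |y| > 0.
The first p characters of w are a's, so xy (and hence y) consists only of a's. Write y = a^k, 1 ≤ k ≤ p.
Pump with i = 2: xy^2z = a^{p+k} b^p a^p b^p, of length 4p+k. Suppose this equals vv. The string starts with a and ends with b, so v does too; thus the boundary between the two copies of v is a b→a transition. There is exactly one such transition, at position 2p+k, so |v| = 2p+k and |vv| = 4p+2k ≠ 4p+k since k ≥ 1. So xy^2z ∉ L.
Contradiction. Therefore L is not regular.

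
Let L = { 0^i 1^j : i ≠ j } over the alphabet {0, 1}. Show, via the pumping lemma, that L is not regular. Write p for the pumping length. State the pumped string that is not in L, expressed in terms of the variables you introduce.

Toward a contradiction, assume L is regular with pumping length p.
Choose w = 0^p 1^{p+p!}. Since p ≠ p+p!, w ∈ L; and |w| ≥ p.
Write w = xyz as guaranteed by the lemma, with |xy| ≤ p and y is nonempty.
The first p characters of w are 0's, so xy (and hence y) consists only of 0's. Write y = 0^k, 1 ≤ k ≤ p.
Since 1 ≤ k ≤ p, k divides p!; set t = 1 + p!/k. Then xy^t z has p + (p!/k)·k = p + p! copies of 0. Now the 0-count equals the 1-count, so i ≠ j fails. So xy^t z = 0^{p+p!} 1^{p+p!} ∉ L.
Contradiction. Therefore L is not regular.

0^{p+p!} 1^{p+p!}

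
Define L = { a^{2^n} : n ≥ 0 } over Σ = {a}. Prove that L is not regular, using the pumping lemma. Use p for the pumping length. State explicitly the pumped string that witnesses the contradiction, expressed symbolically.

Toward a contradiction, assume L is regular with pumping length p.
Take w = a^{2^p} ∈ L with |w| = 2^p ≥ p.
Write w = xyz as guaranteed by the lemma, with |xy| ≤ p and |y| ≥ 1.
Then y = a^k for some k with 1 ≤ k ≤ p.
Pump with i = 2: xy^2z = a^{2^p+k}. Since 1 ≤ k ≤ p < 2^p, we have 2^p < 2^p+k < 2^{p+1}, so 2^p+k is not a power of 2. So xy^2z ∉ L.
Contradiction. Therefore L is not regular.

a^{2^p+k}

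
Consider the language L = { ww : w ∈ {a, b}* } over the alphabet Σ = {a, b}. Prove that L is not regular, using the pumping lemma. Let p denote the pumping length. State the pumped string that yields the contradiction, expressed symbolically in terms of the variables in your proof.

a^{p+k} b^p a^p b^p

Toward a contradiction, assume L is regular with pumping length p.
Take w = a^p b^p a^p b^p = uu where u = a^pb^p; then w ∈ L and |w| = 4p ≥ p.
The pumping lemma gives a decomposition w = xyz where |xy| ≤ p and |y| ≥ 1.
Because |xy| ≤ p and w begins with p copies of a, we have y = a^k with 1 ≤ k ≤ p.
Pump with i = 2: xy^2z = a^{p+k} b^p a^p b^p, of length 4p+k. Suppose this equals vv. The string starts with a and ends with b, so v does too; thus the boundary between the two copies of v is a b→a transition. There is exactly one such transition, at position 2p+k, so |v| = 2p+k and |vv| = 4p+2k ≠ 4p+k since k ≥ 1. So xy^2z ∉ L.
Contradiction. Therefore L is not regular.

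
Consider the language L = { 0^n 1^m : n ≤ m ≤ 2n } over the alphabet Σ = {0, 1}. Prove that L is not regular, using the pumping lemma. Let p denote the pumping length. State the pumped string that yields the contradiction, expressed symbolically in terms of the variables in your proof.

0^{p+k} 1^p

Suppose for contradiction that L is regular, and let p be the pumping length.
Take w = 0^p 1^p ∈ L (since p ≤ p ≤ 2p), with |w| = 2p ≥ p.
By the pumping lemma, w = xyz with |xy| ≤ p and |y| ≥ 1.
The first p characters of w are 0's, so xy (and hence y) consists only of 0's. Write y = 0^k, 1 ≤ k ≤ p.
Pump with i = 2: xy^2z = 0^{p+k} 1^p. Now n = p+k > p = m, so the condition n ≤ m fails. Thus xy^2z ∉ L.
Contradiction. Therefore L is not regular.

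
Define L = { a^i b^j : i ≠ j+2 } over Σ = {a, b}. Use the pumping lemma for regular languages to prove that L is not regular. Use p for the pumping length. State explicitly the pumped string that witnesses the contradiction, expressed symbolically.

Toward a contradiction, assume L is regular with pumping length p.
Choose w = a^p b^{p+p!-2}. Since p ≠ (p+p!-2)+2 = p+p!, w ∈ L; and |w| ≥ p.
Write w = xyz as guaranteed by the lemma, with |xy| ≤ p and |y| > 0.
The first p characters of w are a's, so xy (and hence y) consists only of a's. Write y = a^k, 1 ≤ k ≤ p.
Since 1 ≤ k ≤ p, k divides p!; set t = 1 + p!/k. Then xy^t z has p + (p!/k)·k = p + p! copies of a. Now the a-count is p+p! and (b-count)+2 = (p+p!-2)+2 = p+p!, so i ≠ j+2 fails. So xy^t z = a^{p+p!} b^{p+p!-2} ∉ L.
This is a contradiction; hence L is not regular.

a^{p+p!} b^{p+p!-2}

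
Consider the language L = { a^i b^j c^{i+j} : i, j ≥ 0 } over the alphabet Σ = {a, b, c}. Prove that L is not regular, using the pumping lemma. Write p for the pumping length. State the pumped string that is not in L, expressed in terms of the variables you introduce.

Assume L is regular. Let p be the pumping length given by the pumping lemma.
Take w = a^p b^p c^{2p} ∈ L (with i=j=p, i+j=2p), |w| = 4p ≥ p.
The pumping lemma gives a decomposition w = xyz where |xy| ≤ p and y is nonempty.
Since the first p symbols of w are all a's and |xy| ≤ p, y lies entirely in the leading a-block: y = a^k for some k with 1 ≤ k ≤ p.
Consider xy^2z = a^{p+k} b^p c^{2p}. Now the a- and b-counts sum to 2p+k, but the c-count is 2p ≠ 2p+k. So xy^2z ∉ L.
This is a contradiction; hence L is not regular.

a^{p+k} b^p c^{2p}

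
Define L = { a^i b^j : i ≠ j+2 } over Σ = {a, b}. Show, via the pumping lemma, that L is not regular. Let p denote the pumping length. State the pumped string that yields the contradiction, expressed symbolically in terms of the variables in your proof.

Toward a contradiction, assume L is regular with pumping length p.
Choose w = a^p b^{p+p!-2}. Since p ≠ (p+p!-2)+2 = p+p!, w ∈ L; and |w| ≥ p.
By the pumping lemma, w = xyz with |xy| ≤ p and |y| > 0.
The first p characters of w are a's, so xy (and hence y) consists only of a's. Write y = a^k, 1 ≤ k ≤ p.
Since 1 ≤ k ≤ p, k divides p!; set t = 1 + p!/k. Then xy^t z has p + (p!/k)·k = p + p! copies of a. Now the a-count is p+p! and (b-count)+2 = (p+p!-2)+2 = p+p!, so i ≠ j+2 fails. So xy^t z = a^{p+p!} b^{p+p!-2} ∉ L.
This contradicts the pumping lemma, so L is not regular.

a^{p+p!} b^{p+p!-2}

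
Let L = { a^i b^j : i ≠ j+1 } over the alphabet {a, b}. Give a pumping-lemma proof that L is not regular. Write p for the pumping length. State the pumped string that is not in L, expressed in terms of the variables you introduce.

Assume L is regular; let p be its pumping constant.
Choose w = a^p b^{p+p!-1}. Since p ≠ (p+p!-1)+1 = p+p!, w ∈ L; and |w| ≥ p.
The pumping lemma gives a decomposition w = xyz where |xy| ≤ p and y is nonempty.
Because |xy| ≤ p and w begins with p copies of a, we have y = a^k with 1 ≤ k ≤ p.
Since 1 ≤ k ≤ p, k divides p!; set t = 1 + p!/k. Then xy^t z has p + (p!/k)·k = p + p! copies of a. Now the a-count is p+p! and (b-count)+1 = (p+p!-1)+1 = p+p!, so i ≠ j+1 fails. So xy^t z = a^{p+p!} b^{p+p!-1} ∉ L.
Contradiction. Therefore L is not regular.

a^{p+p!} b^{p+p!-1}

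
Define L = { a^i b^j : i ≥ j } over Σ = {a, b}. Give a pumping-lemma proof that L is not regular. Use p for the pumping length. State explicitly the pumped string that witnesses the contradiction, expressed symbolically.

Suppose for contradiction that L is regular, and let p be the pumping length.
Choose w = a^p b^p ∈ L, with |w| = 2p ≥ p.
The pumping lemma gives a decomposition w = xyz where |xy| ≤ p and |y| ≥ 1.
The first p characters of w are a's, so xy (and hence y) consists only of a's. Write y = a^k, 1 ≤ k ≤ p.
Consider xy^0z = xz = a^{p-k} b^p. Since k ≥ 1, the a-count p-k is less than p, so i ≥ j fails; thus xz ∉ L.
Contradiction. Therefore L is not regular.

a^{p-k} b^p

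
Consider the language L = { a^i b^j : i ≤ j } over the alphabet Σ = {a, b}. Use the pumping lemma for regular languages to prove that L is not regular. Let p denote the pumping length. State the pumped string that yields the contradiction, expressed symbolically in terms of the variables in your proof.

Toward a contradiction, assume L is regular with pumping length p.
Choose w = a^p b^p ∈ L, with |w| = 2p ≥ p.
By the pumping lemma, w = xyz with |xy| ≤ p and y is nonempty.
Because |xy| ≤ p and w begins with p copies of a, we have y = a^k with 1 ≤ k ≤ p.
Consider xy^2z = a^{p+k} b^p. Since k ≥ 1, the a-count p+k exceeds the b-count p, so i ≤ j fails; thus xy^2z ∉ L.
This contradicts the pumping lemma, so L is not regular.

a^{p+k} b^p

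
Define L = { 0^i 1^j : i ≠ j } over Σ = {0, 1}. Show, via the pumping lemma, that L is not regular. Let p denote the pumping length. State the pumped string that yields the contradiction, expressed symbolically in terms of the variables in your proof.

Toward a contradiction, assume L is regular with pumping length p.
Choose w = 0^p 1^{p+p!}. Since p ≠ p+p!, w ∈ L; and |w| ≥ p.
The pumping lemma gives a decomposition w = xyz where |xy| ≤ p and |y| > 0.
The first p characters of w are 0's, so xy (and hence y) consists only of 0's. Write y = 0^k, 1 ≤ k ≤ p.
Since 1 ≤ k ≤ p, k divides p!; set t = 1 + p!/k. Then xy^t z has p + (p!/k)·k = p + p! copies of 0. Now the 0-count equals the 1-count, so i ≠ j fails. So xy^t z = 0^{p+p!} 1^{p+p!} ∉ L.
Contradiction. Therefore L is not regular.

0^{p+p!} 1^{p+p!}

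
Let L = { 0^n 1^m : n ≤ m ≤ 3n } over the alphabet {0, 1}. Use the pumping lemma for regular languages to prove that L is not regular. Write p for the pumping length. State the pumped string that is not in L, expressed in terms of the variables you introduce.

Assume L is regular. Let p be the pumping length given by the pumping lemma.
Take w = 0^p 1^p ∈ L (since p ≤ p ≤ 3p), with |w| = 2p ≥ p.
Write w = xyz as guaranteed by the lemma, with |xy| ≤ p and |y| > 0.
The first p characters of w are 0's, so xy (and hence y) consists only of 0's. Write y = 0^k, 1 ≤ k ≤ p.
Pump with i = 2: xy^2z = 0^{p+k} 1^p. Now n = p+k > p = m, so the condition n ≤ m fails. Thus xy^2z ∉ L.
This is a contradiction; hence L is not regular.

0^{p+k} 1^p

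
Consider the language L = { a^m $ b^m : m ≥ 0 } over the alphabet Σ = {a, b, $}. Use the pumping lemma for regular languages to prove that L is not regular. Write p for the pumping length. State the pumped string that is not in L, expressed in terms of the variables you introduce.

Suppose for contradiction that L is regular, and let p be the pumping length.
Take w = a^p $ b^p ∈ L with |w| = 2p+1 ≥ p.
Write w = xyz as guaranteed by the lemma, with |xy| ≤ p and |y| > 0.
Since the first p symbols of w are all a's and |xy| ≤ p, y lies entirely in the leading a-block: y = a^k for some k with 1 ≤ k ≤ p.
Pump with i = 2: xy^2z = a^{p+k} $ b^p, which would require p+k = p. But k ≥ 1, so xy^2z ∉ L.
Contradiction. Therefore L is not regular.

a^{p+k} $ b^p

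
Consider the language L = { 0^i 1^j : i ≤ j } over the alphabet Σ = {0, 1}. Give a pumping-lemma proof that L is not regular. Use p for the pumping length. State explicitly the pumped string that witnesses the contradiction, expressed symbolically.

Suppose for contradiction that L is regular, and let p be the pumping length.
Choose w = 0^p 1^p ∈ L, with |w| = 2p ≥ p.
The pumping lemma gives a decomposition w = xyz where |xy| ≤ p and |y| ≥ 1.
Since the first p symbols of w are all 0's and |xy| ≤ p, y lies entirely in the leading 0-block: y = 0^k for some k with 1 ≤ k ≤ p.
Consider xy^2z = 0^{p+k} 1^p. Since k ≥ 1, the 0-count p+k exceeds the 1-count p, so i ≤ j fails; thus xy^2z ∉ L.
Contradiction. Therefore L is not regular.

0^{p+k} 1^p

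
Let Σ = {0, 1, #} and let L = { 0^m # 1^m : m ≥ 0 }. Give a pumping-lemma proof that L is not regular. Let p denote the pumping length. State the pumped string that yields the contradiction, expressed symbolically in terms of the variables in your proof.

0^{p+k} # 1^p

Assume L is regular. Let p be the pumping length given by the pumping lemma.
Take w = 0^p # 1^p ∈ L with |w| = 2p+1 ≥ p.
The pumping lemma gives a decomposition w = xyz where |xy| ≤ p and |y| ≥ 1.
The first p characters of w are 0's, so xy (and hence y) consists only of 0's. Write y = 0^k, 1 ≤ k ≤ p.
Pump with i = 2: xy^2z = 0^{p+k} # 1^p, which would require p+k = p. But k ≥ 1, so xy^2z ∉ L.
Contradiction. Therefore L is not regular.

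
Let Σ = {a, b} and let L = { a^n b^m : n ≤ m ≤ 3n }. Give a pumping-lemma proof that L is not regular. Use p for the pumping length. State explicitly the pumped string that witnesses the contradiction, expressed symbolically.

a^{p+k} b^p

Toward a contradiction, assume L is regular with pumping length p.
Take w = a^p b^p ∈ L (since p ≤ p ≤ 3p), with |w| = 2p ≥ p.
By the pumping lemma, w = xyz with |xy| ≤ p and |y| > 0.
Since the first p symbols of w are all a's and |xy| ≤ p, y lies entirely in the leading a-block: y = a^k for some k with 1 ≤ k ≤ p.
Pump with i = 2: xy^2z = a^{p+k} b^p. Now n = p+k > p = m, so the condition n ≤ m fails. Thus xy^2z ∉ L.
Contradiction. Therefore L is not regular.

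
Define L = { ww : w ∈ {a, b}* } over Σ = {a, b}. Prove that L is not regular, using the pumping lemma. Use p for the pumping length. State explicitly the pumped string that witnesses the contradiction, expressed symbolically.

a^{p+k} b^p a^p b^p

Toward a contradiction, assume L is regular with pumping length p.
Take w = a^p b^p a^p b^p = uu where u = a^pb^p; then w ∈ L and |w| = 4p ≥ p.
Write w = xyz as guaranteed by the lemma, with |xy| ≤ p and |y| > 0.
The first p characters of w are a's, so xy (and hence y) consists only of a's. Write y = a^k, 1 ≤ k ≤ p.
Pump with i = 2: xy^2z = a^{p+k} b^p a^p b^p, of length 4p+k. Suppose this equals vv. The string starts with a and ends with b, so v does too; thus the boundary between the two copies of v is a b→a transition. There is exactly one such transition, at position 2p+k, so |v| = 2p+k and |vv| = 4p+2k ≠ 4p+k since k ≥ 1. So xy^2z ∉ L.
This is a contradiction; hence L is not regular.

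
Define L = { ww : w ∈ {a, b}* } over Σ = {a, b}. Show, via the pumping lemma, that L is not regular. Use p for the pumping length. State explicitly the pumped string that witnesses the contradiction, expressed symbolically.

a^{p+k} b^p a^p b^p

Toward a contradiction, assume L is regular with pumping length p.
Take w = a^p b^p a^p b^p = uu where u = a^pb^p; then w ∈ L and |w| = 4p ≥ p.
The pumping lemma gives a decomposition w = xyz where |xy| ≤ p and |y| > 0.
The first p characters of w are a's, so xy (and hence y) consists only of a's. Write y = a^k, 1 ≤ k ≤ p.
Pump with i = 2: xy^2z = a^{p+k} b^p a^p b^p, of length 4p+k. Suppose this equals vv. The string starts with a and ends with b, so v does too; thus the boundary between the two copies of v is a b→a transition. There is exactly one such transition, at position 2p+k, so |v| = 2p+k and |vv| = 4p+2k ≠ 4p+k since k ≥ 1. So xy^2z ∉ L.
Contradiction. Therefore L is not regular.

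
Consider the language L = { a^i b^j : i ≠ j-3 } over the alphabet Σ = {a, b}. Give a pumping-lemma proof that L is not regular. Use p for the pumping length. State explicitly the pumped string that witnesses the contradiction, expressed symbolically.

a^{p+p!} b^{p+p!+3}

Assume L is regular; let p be its pumping constant.
Choose w = a^p b^{p+p!+3}. Since p ≠ (p+p!+3)-3 = p+p!, w ∈ L; and |w| ≥ p.
Write w = xyz as guaranteed by the lemma, with |xy| ≤ p and |y| > 0.
The first p characters of w are a's, so xy (and hence y) consists only of a's. Write y = a^k, 1 ≤ k ≤ p.
Since 1 ≤ k ≤ p, k divides p!; set t = 1 + p!/k. Then xy^t z has p + (p!/k)·k = p + p! copies of a. Now the a-count is p+p! and (b-count)-3 = (p+p!+3)-3 = p+p!, so i ≠ j-3 fails. So xy^t z = a^{p+p!} b^{p+p!+3} ∉ L.
This contradicts the pumping lemma, so L is not regular.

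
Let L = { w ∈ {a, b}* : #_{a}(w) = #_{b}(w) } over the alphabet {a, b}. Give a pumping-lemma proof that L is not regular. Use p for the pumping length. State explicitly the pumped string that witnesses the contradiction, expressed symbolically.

Suppose for contradiction that L is regular, and let p be the pumping length.
Choose w = a^p b^p ∈ L with |w| = 2p ≥ p.
Write w = xyz as guaranteed by the lemma, with |xy| ≤ p and |y| > 0.
The first p characters of w are a's, so xy (and hence y) consists only of a's. Write y = a^k, 1 ≤ k ≤ p.
Pump with i = 2: xy^2z = a^{p+k} b^p has p+k occurrences of a but only p of b. Since k ≥ 1 the counts differ, so xy^2z ∉ L.
Contradiction. Therefore L is not regular.

a^{p+k} b^p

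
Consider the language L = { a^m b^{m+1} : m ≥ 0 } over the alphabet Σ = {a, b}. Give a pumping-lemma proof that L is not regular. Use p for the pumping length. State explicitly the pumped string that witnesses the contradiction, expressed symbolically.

a^{p+k} b^{p+1}

Toward a contradiction, assume L is regular with pumping length p.
Choose w = a^p b^{p+1}, which is in L with |w| = 2p+1 ≥ p.
Write w = xyz as guaranteed by the lemma, with |xy| ≤ p and y is nonempty.
Since the first p symbols of w are all a's and |xy| ≤ p, y lies entirely in the leading a-block: y = a^k for some k with 1 ≤ k ≤ p.
Pump with i = 2: xy^2z = a^{p+k} b^{p+1}. For this to lie in L we would need p+1 = (p+k)+1, which forces k = 0. But k ≥ 1, so xy^2z ∉ L.
Contradiction. Therefore L is not regular.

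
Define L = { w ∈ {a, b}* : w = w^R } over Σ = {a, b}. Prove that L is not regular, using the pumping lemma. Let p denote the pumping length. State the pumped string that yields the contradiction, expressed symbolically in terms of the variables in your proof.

a^{p+k} b a^p

Toward a contradiction, assume L is regular with pumping length p.
Take w = a^p b a^p, a palindrome of length 2p+1 ≥ p.
Write w = xyz as guaranteed by the lemma, with |xy| ≤ p and |y| ≥ 1.
Since the first p symbols of w are all a's and |xy| ≤ p, y lies entirely in the leading a-block: y = a^k for some k with 1 ≤ k ≤ p.
Pump with i = 2: xy^2z = a^{p+k} b a^p. Its reverse is a^p b a^{p+k}, which differs from xy^2z since k ≥ 1. So xy^2z is not a palindrome and xy^2z ∉ L.
This contradicts the pumping lemma, so L is not regular.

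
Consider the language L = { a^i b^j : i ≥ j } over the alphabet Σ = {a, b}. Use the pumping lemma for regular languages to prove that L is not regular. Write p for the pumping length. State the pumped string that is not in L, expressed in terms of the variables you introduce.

Assume L is regular; let p be its pumping constant.
Choose w = a^p b^p ∈ L, with |w| = 2p ≥ p.
The pumping lemma gives a decomposition w = xyz where |xy| ≤ p and |y| ≥ 1.
Because |xy| ≤ p and w begins with p copies of a, we have y = a^k with 1 ≤ k ≤ p.
Consider xy^0z = xz = a^{p-k} b^p. Since k ≥ 1, the a-count p-k is less than p, so i ≥ j fails; thus xz ∉ L.
Contradiction. Therefore L is not regular.

a^{p-k} b^p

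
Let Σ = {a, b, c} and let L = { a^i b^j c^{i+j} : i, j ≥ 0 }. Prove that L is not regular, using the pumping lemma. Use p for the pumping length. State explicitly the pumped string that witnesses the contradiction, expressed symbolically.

a^{p+k} b^p c^{2p}

Assume L is regular; let p be its pumping constant.
Take w = a^p b^p c^{2p} ∈ L (with i=j=p, i+j=2p), |w| = 4p ≥ p.
Write w = xyz as guaranteed by the lemma, with |xy| ≤ p and |y| ≥ 1.
Because |xy| ≤ p and w begins with p copies of a, we have y = a^k with 1 ≤ k ≤ p.
Consider xy^2z = a^{p+k} b^p c^{2p}. Now the a- and b-counts sum to 2p+k, but the c-count is 2p ≠ 2p+k. So xy^2z ∉ L.
Contradiction. Therefore L is not regular.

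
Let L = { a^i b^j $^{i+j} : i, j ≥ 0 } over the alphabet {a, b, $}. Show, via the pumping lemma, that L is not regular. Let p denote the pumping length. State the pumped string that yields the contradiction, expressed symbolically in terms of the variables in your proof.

a^{p+k} b^p $^{2p}

Assume L is regular. Let p be the pumping length given by the pumping lemma.
Take w = a^p b^p $^{2p} ∈ L (with i=j=p, i+j=2p), |w| = 4p ≥ p.
By the pumping lemma, w = xyz with |xy| ≤ p and |y| ≥ 1.
The first p characters of w are a's, so xy (and hence y) consists only of a's. Write y = a^k, 1 ≤ k ≤ p.
Consider xy^2z = a^{p+k} b^p $^{2p}. Now the a- and b-counts sum to 2p+k, but the $-count is 2p ≠ 2p+k. So xy^2z ∉ L.
This is a contradiction; hence L is not regular.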